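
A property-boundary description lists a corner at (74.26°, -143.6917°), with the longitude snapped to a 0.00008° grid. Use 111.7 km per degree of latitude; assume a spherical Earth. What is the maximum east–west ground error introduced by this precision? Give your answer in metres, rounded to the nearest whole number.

With a 0.00008° grid the true value lies within half a step, ±0.00008°/2 = ±4e-05°, of the stored one.
Parallels shrink by cos φ, so at 74.26° a degree of longitude is 111700 × 0.2713 ≈ 30301.1 m.
East–west error: 4e-05° × 30301.1 m/° ≈ 1.21205 m.

1 metres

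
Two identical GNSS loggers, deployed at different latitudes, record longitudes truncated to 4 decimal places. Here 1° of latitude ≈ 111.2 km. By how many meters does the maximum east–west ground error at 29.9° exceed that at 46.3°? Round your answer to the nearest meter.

2 meters

Truncating at 4 decimal places can drop up to a full unit in the last place, so the longitude may be off by as much as 0.0001°.
Error at 29.9° = 0.0001° × 111200 × cos 29.9° ≈ 11.12 × 0.8669 = 9.6399 m.
At 46.3°: 0.0001° × 111200 × cos 46.3° = 0.0001 × 111200 × 0.6909 ≈ 7.6826 m.
So the lower-latitude error exceeds the higher by 9.6399 − 7.6826 = 1.9573 m.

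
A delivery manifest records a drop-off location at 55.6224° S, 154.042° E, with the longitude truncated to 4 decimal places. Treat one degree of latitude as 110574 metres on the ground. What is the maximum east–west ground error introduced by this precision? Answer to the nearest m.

6 m

Truncating at 4 decimal places can drop up to a full unit in the last place, so the longitude may be off by as much as 0.0001°.
Parallels shrink by cos φ, so at 55.6224° a degree of longitude is 110574 × 0.5646 ≈ 62435 m.
East–west error: 0.0001° × 62435 m/° ≈ 6.2435 m.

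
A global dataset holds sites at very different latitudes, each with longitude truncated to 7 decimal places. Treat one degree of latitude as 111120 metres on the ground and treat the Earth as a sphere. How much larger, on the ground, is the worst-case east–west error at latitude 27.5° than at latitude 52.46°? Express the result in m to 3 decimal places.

0.003 m

Truncating at 7 decimal places can drop up to a full unit in the last place, so the longitude may be off by as much as 1e-07°.
Error at 27.5° = 1e-07° × 111120 × cos 27.5° ≈ 0.011112 × 0.8870 = 0.0098565 m.
At 52.46°: 1e-07° × 111120 × cos 52.46° = 1e-07 × 111120 × 0.6093 ≈ 0.0067707 m.
Difference: 0.0098565 − 0.0067707 = 0.0030858 m.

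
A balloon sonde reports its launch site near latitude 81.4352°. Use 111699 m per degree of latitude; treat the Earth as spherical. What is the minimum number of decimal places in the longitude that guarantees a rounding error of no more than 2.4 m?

At 81.4352° one degree of longitude covers 111699 × cos 81.4352° ≈ 111699 × 0.1489 ≈ 16635.1 m.
N decimal places → at most half a unit in the last place, 0.5 × 10⁻ᴺ° = 16635.1/2 × 10⁻ᴺ m.
Need 0.5 × 16635.1 × 10⁻ᴺ ≤ 2.4 → 10⁻ᴺ ≤ 2.885e-04, so N ≥ 3.54.
So 4 decimal places suffice (0.832 m); 3 would allow up to 8.32 m.

4 decimal places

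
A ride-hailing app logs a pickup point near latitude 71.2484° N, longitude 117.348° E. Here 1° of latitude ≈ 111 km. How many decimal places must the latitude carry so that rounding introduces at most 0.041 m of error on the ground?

7 decimal places

One degree of latitude covers 111000 m.
N decimal places → at most half a unit in the last place, 0.5 × 10⁻ᴺ° = 111000/2 × 10⁻ᴺ m.
Setting 55500 × 10⁻ᴺ ≤ 0.041 gives 10ᴺ ≥ 1.354e+06, i.e. N ≥ 6.13.
So 7 decimal places suffice (0.00555 m); 6 would allow up to 0.0555 m.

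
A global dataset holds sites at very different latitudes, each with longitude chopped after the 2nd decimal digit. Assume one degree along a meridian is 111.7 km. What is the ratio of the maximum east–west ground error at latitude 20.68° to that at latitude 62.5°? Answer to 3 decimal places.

2.026

Truncating at 2 decimal places can drop up to a full unit in the last place, so the longitude may be off by as much as 0.01°.
Error at 20.68° = 0.01° × 111700 × cos 20.68° ≈ 1117 × 0.9356 = 1045 m.
At 62.5°: 0.01° × 111700 × cos 62.5° = 0.01 × 111700 × 0.4617 ≈ 515.77 m.
The ratio reduces to cos 20.68° / cos 62.5° = 0.9356/0.4617 ≈ 2.0261.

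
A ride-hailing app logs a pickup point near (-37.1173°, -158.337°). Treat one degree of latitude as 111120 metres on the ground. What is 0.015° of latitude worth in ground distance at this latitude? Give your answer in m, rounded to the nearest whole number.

0.015° × 111120 m/° = 1666.8 m.

1667 m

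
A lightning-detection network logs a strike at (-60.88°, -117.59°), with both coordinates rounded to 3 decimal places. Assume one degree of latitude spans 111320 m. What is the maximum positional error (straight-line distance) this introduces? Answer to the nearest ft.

Rounding to 3 decimal places leaves each coordinate within ±0.0005° of the true value.
N–S: 0.0005° × 111320 m/° = 55.66 m.
E–W at 60.88°: 0.0005° × 111320 × cos 60.88° = 0.0005 × 111320 × 0.4866 ≈ 27.0864 m.
Combining orthogonally: (55.66² + 27.0864²)^½ ≈ 61.9008 m.
Converting: 61.9008 m × 3.2808 ft/m ≈ 203.09 ft.

203 ft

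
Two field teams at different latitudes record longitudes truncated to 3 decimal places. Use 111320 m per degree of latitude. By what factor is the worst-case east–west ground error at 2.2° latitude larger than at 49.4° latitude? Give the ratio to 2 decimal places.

Truncating at 3 decimal places can drop up to a full unit in the last place, so the longitude may be off by as much as 0.001°.
Error at 2.2° = 0.001° × 111320 × cos 2.2° ≈ 111.32 × 0.9993 = 111.24 m.
Error at 49.4° = 0.001° × 111320 × cos 49.4° ≈ 111.32 × 0.6508 = 72.444 m.
Ratio: 111.24 / 72.444 = cos 2.2° / cos 49.4° ≈ 1.5355.

1.54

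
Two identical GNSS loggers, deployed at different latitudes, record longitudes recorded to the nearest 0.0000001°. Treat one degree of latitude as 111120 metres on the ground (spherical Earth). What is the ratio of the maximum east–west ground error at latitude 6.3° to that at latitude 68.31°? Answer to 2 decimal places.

2.69

Rounding to 7 decimal places leaves the longitude within ±5e-08° of the true value.
Error at 6.3° = 5e-08° × 111120 × cos 6.3° ≈ 0.005556 × 0.9940 = 0.0055224 m.
At 68.31°: 5e-08° × 111120 × cos 68.31° = 5e-08 × 111120 × 0.3696 ≈ 0.0020534 m.
Ratio: 0.0055224 / 0.0020534 = cos 6.3° / cos 68.31° ≈ 2.6894.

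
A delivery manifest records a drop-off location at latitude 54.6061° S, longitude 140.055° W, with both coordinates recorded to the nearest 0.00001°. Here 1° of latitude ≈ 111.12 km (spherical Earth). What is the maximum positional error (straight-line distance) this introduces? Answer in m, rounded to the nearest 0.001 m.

0.642 m

Rounding to 5 decimal places leaves each coordinate within ±5e-06° of the true value.
Latitude error → 5e-06 × 111120 = 0.5556 m along the meridian.
E–W at 54.6061°: 5e-06° × 111120 × cos 54.6061° = 5e-06 × 111120 × 0.5792 ≈ 0.3218 m.
Worst case both components are at the extreme and orthogonal: √(0.5556² + 0.3218²) ≈ 0.642065 m.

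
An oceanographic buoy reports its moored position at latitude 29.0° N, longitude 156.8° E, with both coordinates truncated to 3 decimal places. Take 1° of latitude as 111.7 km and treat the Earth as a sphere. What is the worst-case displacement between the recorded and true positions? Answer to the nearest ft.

487 ft

Truncating at 3 decimal places can drop up to a full unit in the last place, so each coordinate may be off by as much as 0.001°.
N–S: 0.001° × 111700 m/° = 111.7 m.
E–W at 29°: 0.001° × 111700 × cos 29° = 0.001 × 111700 × 0.8746 ≈ 97.695 m.
Worst case both components are at the extreme and orthogonal: √(111.7² + 97.695²) ≈ 148.395 m.
Converting: 148.395 m × 3.2808 ft/m ≈ 486.86 ft.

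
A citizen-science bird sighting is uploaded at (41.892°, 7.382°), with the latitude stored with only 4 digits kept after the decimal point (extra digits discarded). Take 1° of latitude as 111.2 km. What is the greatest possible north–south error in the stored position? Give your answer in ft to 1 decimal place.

Truncating at 4 decimal places can drop up to a full unit in the last place, so the latitude may be off by as much as 0.0001°.
So the N–S error is at most 0.0001 × 111200 = 11.12 m.
Converting: 11.12 m × 3.2808 ft/m ≈ 36.483 ft.

36.5 ft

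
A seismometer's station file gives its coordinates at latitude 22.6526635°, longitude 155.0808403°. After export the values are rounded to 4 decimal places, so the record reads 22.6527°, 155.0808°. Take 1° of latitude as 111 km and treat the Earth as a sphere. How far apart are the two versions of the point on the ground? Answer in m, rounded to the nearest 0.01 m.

5.78 m

Δlat = 22.6526635 − 22.6527 = -0.0000365°; Δlon = 155.0808403 − 155.0808 = +0.0000403°.
N–S: -0.0000365° × 111000 m/° = -4.0515 m.
East–west at this latitude: 0.0000403° × 111000 × cos 22.6527° ≈ 0.0000403 × 102437 = 4.12821 m.
Distance: √(4.0515² + 4.12821²) ≈ 5.78419 m.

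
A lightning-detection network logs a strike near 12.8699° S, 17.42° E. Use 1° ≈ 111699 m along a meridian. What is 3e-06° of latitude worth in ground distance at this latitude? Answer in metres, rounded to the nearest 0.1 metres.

0.3 metres

3e-06° × 111699 m/° = 0.335097 m.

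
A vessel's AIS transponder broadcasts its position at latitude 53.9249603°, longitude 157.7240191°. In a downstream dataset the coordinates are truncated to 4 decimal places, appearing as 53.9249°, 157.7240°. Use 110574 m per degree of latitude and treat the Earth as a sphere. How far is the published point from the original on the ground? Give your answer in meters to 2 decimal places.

6.78 meters

Δlat = 53.9249603 − 53.9249 = +0.0000603°; Δlon = 157.7240191 − 157.7240 = +0.0000191°.
N–S: 0.0000603° × 110574 m/° = 6.66761 m.
E–W at 53.9249°: 0.0000191° × 110574 × cos 53.9249° = 0.0000191 × 110574 × 0.5888 ≈ 1.24362 m.
Distance: √(6.66761² + 1.24362²) ≈ 6.7826 m.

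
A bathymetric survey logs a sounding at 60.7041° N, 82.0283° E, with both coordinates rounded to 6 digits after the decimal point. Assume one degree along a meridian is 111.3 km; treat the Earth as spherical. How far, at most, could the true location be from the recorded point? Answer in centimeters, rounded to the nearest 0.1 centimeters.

6.2 centimeters

Rounding to 6 decimal places leaves each coordinate within ±5e-07° of the true value.
Latitude error → 5e-07 × 111300 = 0.05565 m along the meridian.
East–west component at 60.7041°: 5e-07° × 111300 × cos 60.7041° ≈ 5e-07 × 54461.3 ≈ 0.0272307 m.
Worst case both components are at the extreme and orthogonal: √(0.05565² + 0.0272307²) ≈ 0.0619551 m.
That is 0.0619551 m = 6.1955 cm.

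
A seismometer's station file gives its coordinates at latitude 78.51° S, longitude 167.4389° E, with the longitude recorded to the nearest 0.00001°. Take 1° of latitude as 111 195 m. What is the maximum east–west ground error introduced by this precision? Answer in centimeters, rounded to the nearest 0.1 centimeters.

11.1 centimeters

Rounding to 5 decimal places leaves the longitude within ±5e-06° of the true value.
One degree of longitude at 78.51° is 111195 × cos 78.51° ≈ 111195 × 0.1992 = 22149.7 m.
Maximum E–W displacement: 5e-06 × 22149.7 = 0.110748 m.
That is 0.110748 m = 11.075 cm.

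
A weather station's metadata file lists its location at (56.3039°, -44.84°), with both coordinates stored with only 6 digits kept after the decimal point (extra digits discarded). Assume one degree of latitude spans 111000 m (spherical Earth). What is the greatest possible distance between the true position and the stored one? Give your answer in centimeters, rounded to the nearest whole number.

Truncating at 6 decimal places can drop up to a full unit in the last place, so each coordinate may be off by as much as 1e-06°.
Latitude error → 1e-06 × 111000 = 0.111 m along the meridian.
Longitude error → 1e-06 × 111000 × cos 56.3039° = 1e-06 × 111000 × 0.5548 ≈ 0.0615814 m.
Worst case both components are at the extreme and orthogonal: √(0.111² + 0.0615814²) ≈ 0.126938 m.
That is 0.126938 m = 12.694 cm.

13 centimeters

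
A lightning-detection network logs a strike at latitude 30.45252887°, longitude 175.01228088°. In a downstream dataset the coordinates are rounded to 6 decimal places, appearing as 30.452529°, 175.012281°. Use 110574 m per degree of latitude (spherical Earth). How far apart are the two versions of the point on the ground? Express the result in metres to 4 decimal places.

0.0184 metres

The latitude changed by -0.00000013° and the longitude by -0.00000012°.
N–S: -0.00000013° × 110574 m/° = -0.0143746 m.
East–west at this latitude: -0.00000012° × 110574 × cos 30.4525° ≈ -0.00000012 × 95320.2 = -0.0114384 m.
Combined displacement = (0.0143746² + 0.0114384²)^½ ≈ 0.0183703 m.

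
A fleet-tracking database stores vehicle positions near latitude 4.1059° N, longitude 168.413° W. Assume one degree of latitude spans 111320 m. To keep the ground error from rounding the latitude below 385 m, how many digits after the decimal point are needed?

One degree of latitude covers 111320 m.
Rounding to N decimal places gives at most 0.5 × 10⁻ᴺ degrees of error, i.e. 0.5 × 10⁻ᴺ × 111320 m.
Setting 55660 × 10⁻ᴺ ≤ 385 gives 10ᴺ ≥ 144.6, i.e. N ≥ 2.16.
N = 2 would give 557 m (too coarse); N = 3 gives 55.7 m ≤ 385 m.

3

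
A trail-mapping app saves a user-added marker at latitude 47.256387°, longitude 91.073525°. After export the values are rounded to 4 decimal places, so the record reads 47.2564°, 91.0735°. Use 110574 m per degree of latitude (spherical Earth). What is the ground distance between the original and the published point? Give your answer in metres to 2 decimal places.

2.36 metres

Δlat = 47.256387 − 47.2564 = -0.000013°; Δlon = 91.073525 − 91.0735 = +0.000025°.
N–S: -0.000013° × 110574 m/° = -1.43746 m.
E–W at 47.2564°: 0.000025° × 110574 × cos 47.2564° = 0.000025 × 110574 × 0.6787 ≈ 1.87622 m.
Combined displacement = (1.43746² + 1.87622²)^½ ≈ 2.36357 m.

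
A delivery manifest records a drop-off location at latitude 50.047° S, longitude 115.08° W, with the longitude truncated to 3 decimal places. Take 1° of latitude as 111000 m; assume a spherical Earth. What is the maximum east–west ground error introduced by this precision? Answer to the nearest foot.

234 feet

Truncating at 3 decimal places can drop up to a full unit in the last place, so the longitude may be off by as much as 0.001°.
One degree of longitude at 50.047° is 111000 × cos 50.047° ≈ 111000 × 0.6422 = 71279.6 m.
Maximum E–W displacement: 0.001 × 71279.6 = 71.2796 m.
In feet: 71.2796 m ÷ 0.3048 ≈ 233.86 ft.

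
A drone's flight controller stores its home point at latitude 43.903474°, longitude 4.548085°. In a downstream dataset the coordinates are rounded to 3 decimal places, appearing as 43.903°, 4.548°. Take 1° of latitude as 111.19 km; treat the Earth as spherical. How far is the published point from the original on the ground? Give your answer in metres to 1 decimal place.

The latitude changed by +0.000474° and the longitude by +0.000085°.
North–south shift: 0.000474 × 111190 = 52.7041 m.
East–west at this latitude: 0.000085° × 111190 × cos 43.903° ≈ 0.000085 × 80114 = 6.80969 m.
Hypotenuse of the two orthogonal shifts: √(52.7041² + 6.80969²) = 53.1422 m.

53.1 metres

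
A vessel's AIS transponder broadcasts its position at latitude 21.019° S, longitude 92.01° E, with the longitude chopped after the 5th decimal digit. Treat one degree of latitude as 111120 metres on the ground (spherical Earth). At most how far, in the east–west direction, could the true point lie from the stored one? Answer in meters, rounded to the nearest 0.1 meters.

1.0 meters

Truncating at 5 decimal places can drop up to a full unit in the last place, so the longitude may be off by as much as 1e-05°.
Parallels shrink by cos φ, so at 21.019° a degree of longitude is 111120 × 0.9335 ≈ 103726 m.
So at most 1e-05° × 103726 ≈ 1.03726 m east–west.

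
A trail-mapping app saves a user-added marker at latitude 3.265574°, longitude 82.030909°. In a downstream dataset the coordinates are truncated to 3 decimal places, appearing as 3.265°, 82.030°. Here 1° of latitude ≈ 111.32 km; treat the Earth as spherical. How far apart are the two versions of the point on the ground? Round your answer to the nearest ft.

Δlat = 3.265574 − 3.265 = +0.000574°; Δlon = 82.030909 − 82.030 = +0.000909°.
North–south shift: 0.000574 × 111320 = 63.8977 m.
East–west at this latitude: 0.000909° × 111320 × cos 3.265° ≈ 0.000909 × 111139 = 101.026 m.
Combined displacement = (63.8977² + 101.026²)^½ ≈ 119.537 m.
Converting: 119.537 m × 3.2808 ft/m ≈ 392.18 ft.

392 ft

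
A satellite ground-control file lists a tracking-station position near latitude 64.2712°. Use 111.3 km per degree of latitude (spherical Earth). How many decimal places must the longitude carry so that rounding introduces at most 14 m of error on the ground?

At 64.2712° one degree of longitude covers 111300 × cos 64.2712° ≈ 111300 × 0.4341 ≈ 48316.7 m.
N decimal places → at most half a unit in the last place, 0.5 × 10⁻ᴺ° = 48316.7/2 × 10⁻ᴺ m.
Need 0.5 × 48316.7 × 10⁻ᴺ ≤ 14 → 10⁻ᴺ ≤ 5.795e-04, so N ≥ 3.24.
At 3 places the error can reach 24.2 m, but 4 places keeps it to 2.42 m.

4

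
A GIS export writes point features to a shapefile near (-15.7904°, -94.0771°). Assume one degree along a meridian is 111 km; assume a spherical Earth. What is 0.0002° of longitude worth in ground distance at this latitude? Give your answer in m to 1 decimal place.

One degree of longitude here spans 111000 × cos 15.7904° = 111000 × 0.9623 ≈ 106811 m; 0.0002° of that is 21.3623 m.

21.4 m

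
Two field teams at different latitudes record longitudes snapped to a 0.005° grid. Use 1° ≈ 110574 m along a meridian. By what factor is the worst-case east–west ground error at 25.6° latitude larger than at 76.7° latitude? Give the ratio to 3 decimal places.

With a 0.005° grid the true value lies within half a step, ±0.005°/2 = ±0.0025°, of the stored one.
At 25.6°: 0.0025° × 110574 × cos 25.6° = 0.0025 × 110574 × 0.9018 ≈ 249.3 m.
At 76.7°: 0.0025° × 110574 × cos 76.7° = 0.0025 × 110574 × 0.2300 ≈ 63.594 m.
The ratio reduces to cos 25.6° / cos 76.7° = 0.9018/0.2300 ≈ 3.9202.

3.920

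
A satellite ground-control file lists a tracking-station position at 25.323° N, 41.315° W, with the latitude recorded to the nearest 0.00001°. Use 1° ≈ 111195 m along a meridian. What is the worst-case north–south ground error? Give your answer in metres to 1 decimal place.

Rounding to 5 decimal places leaves the latitude within ±5e-06° of the true value.
North–south distance: 5e-06° × 111195 m/° = 0.555975 m.

0.6 metres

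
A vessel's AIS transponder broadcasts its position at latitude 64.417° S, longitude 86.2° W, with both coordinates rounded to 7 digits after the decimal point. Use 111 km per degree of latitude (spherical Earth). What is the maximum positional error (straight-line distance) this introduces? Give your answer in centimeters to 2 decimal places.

0.60 centimeters

Rounding to 7 decimal places leaves each coordinate within ±5e-08° of the true value.
Latitude error → 5e-08 × 111000 = 0.00555 m along the meridian.
East–west component at 64.417°: 5e-08° × 111000 × cos 64.417° ≈ 5e-08 × 47931.8 ≈ 0.00239659 m.
Combining orthogonally: (0.00555² + 0.00239659²)^½ ≈ 0.00604534 m.
That is 0.00604534 m = 0.60453 cm.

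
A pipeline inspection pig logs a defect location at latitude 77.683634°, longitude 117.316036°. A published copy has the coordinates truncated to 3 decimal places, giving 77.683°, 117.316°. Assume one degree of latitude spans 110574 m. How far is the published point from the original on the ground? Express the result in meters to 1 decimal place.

70.1 meters

The latitude changed by +0.000634° and the longitude by +0.000036°.
N–S: 0.000634° × 110574 m/° = 70.1039 m.
East–west at this latitude: 0.000036° × 110574 × cos 77.683° ≈ 0.000036 × 23587.7 = 0.849156 m.
Distance: √(70.1039² + 0.849156²) ≈ 70.1091 m.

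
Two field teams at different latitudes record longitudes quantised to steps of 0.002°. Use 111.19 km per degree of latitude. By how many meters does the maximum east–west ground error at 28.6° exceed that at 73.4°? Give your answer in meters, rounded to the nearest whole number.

66 meters

With a 0.002° grid the true value lies within half a step, ±0.002°/2 = ±0.001°, of the stored one.
Error at 28.6° = 0.001° × 111190 × cos 28.6° ≈ 111.19 × 0.8780 = 97.623 m.
At 73.4°: 0.001° × 111190 × cos 73.4° = 0.001 × 111190 × 0.2857 ≈ 31.766 m.
So the lower-latitude error exceeds the higher by 97.623 − 31.766 = 65.857 m.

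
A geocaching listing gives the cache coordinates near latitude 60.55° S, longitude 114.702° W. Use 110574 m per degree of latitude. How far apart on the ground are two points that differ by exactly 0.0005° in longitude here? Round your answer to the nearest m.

At 60.55° a degree of longitude is 110574 × cos 60.55° ≈ 54365.2 m, so 0.0005° corresponds to 27.1826 m.

27 m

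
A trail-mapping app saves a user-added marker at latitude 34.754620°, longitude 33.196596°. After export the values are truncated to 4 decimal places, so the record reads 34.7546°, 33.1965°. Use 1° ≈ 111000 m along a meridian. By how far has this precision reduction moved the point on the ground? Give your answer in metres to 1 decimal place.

The latitude changed by +0.000020° and the longitude by +0.000096°.
North–south shift: 0.000020 × 111000 = 2.22 m.
E–W at 34.7546°: 0.000096° × 111000 × cos 34.7546° = 0.000096 × 111000 × 0.8216 ≈ 8.75498 m.
Distance: √(2.22² + 8.75498²) ≈ 9.03206 m.

9.0 metres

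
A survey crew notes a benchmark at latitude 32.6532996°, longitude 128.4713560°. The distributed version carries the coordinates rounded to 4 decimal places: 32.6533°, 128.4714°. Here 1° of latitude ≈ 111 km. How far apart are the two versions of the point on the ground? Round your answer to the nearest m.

4 m

The latitude changed by -0.0000004° and the longitude by -0.0000440°.
North–south shift: -0.0000004 × 111000 = -0.0444 m.
E–W at 32.6533°: -0.0000440° × 111000 × cos 32.6533° = -0.0000440 × 111000 × 0.8420 ≈ -4.11209 m.
Combined displacement = (0.0444² + 4.11209²)^½ ≈ 4.11233 m.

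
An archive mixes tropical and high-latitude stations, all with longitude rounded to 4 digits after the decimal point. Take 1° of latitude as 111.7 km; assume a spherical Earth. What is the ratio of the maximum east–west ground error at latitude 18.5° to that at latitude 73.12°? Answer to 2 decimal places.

3.27

Rounding to 4 decimal places leaves the longitude within ±5e-05° of the true value.
Error at 18.5° = 5e-05° × 111700 × cos 18.5° ≈ 5.585 × 0.9483 = 5.2964 m.
Error at 73.12° = 5e-05° × 111700 × cos 73.12° ≈ 5.585 × 0.2904 = 1.6217 m.
Ratio: 5.2964 / 1.6217 = cos 18.5° / cos 73.12° ≈ 3.2659.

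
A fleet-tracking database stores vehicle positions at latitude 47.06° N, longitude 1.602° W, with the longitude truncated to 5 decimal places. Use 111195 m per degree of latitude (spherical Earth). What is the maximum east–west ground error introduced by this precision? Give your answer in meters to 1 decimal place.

Truncating at 5 decimal places can drop up to a full unit in the last place, so the longitude may be off by as much as 1e-05°.
Parallels shrink by cos φ, so at 47.06° a degree of longitude is 111195 × 0.6812 ≈ 75749.6 m.
East–west error: 1e-05° × 75749.6 m/° ≈ 0.757496 m.

0.8 meters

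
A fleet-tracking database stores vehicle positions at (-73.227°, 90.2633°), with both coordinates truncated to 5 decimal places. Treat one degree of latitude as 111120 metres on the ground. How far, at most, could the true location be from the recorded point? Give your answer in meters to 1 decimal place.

1.2 meters

Truncating at 5 decimal places can drop up to a full unit in the last place, so each coordinate may be off by as much as 1e-05°.
N–S: 1e-05° × 111120 m/° = 1.1112 m.
East–west component at 73.227°: 1e-05° × 111120 × cos 73.227° ≈ 1e-05 × 32067.1 ≈ 0.320671 m.
The two errors are perpendicular, so the maximum displacement is √(1.1112² + 0.320671²) ≈ 1.15654 m.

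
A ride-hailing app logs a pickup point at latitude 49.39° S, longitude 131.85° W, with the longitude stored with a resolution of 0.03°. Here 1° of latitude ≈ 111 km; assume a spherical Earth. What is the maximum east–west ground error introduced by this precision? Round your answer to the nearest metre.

With a 0.03° grid the true value lies within half a step, ±0.03°/2 = ±0.015°, of the stored one.
Parallels shrink by cos φ, so at 49.39° a degree of longitude is 111000 × 0.6509 ≈ 72250.6 m.
Maximum E–W displacement: 0.015 × 72250.6 = 1083.76 m.

1084 metres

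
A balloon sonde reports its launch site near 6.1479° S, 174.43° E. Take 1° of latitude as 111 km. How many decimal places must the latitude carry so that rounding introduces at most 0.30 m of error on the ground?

6

One degree of latitude covers 111000 m.
With N decimal places the half-ulp bound is 0.5·10⁻ᴺ°, or 0.5·10⁻ᴺ × 111000 m on the ground.
Setting 55500 × 10⁻ᴺ ≤ 0.30 gives 10ᴺ ≥ 1.85e+05, i.e. N ≥ 5.27.
N = 5 would give 0.555 m (too coarse); N = 6 gives 0.0555 m ≤ 0.30 m.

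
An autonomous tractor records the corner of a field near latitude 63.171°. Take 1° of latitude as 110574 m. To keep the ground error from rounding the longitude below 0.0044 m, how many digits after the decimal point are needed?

At 63.171° one degree of longitude covers 110574 × cos 63.171° ≈ 110574 × 0.4513 ≈ 49905.3 m.
Rounding to N decimal places gives at most 0.5 × 10⁻ᴺ degrees of error, i.e. 0.5 × 10⁻ᴺ × 49905.3 m.
Setting 24952.6 × 10⁻ᴺ ≤ 0.0044 gives 10ᴺ ≥ 5.671e+06, i.e. N ≥ 6.75.
At 6 places the error can reach 0.025 m, but 7 places keeps it to 0.0025 m.

7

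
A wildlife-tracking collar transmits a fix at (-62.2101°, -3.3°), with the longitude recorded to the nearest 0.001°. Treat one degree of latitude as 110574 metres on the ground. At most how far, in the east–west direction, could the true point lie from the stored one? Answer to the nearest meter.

Rounding to 3 decimal places leaves the longitude within ±0.0005° of the true value.
Parallels shrink by cos φ, so at 62.2101° a degree of longitude is 110574 × 0.4662 ≈ 51553 m.
So at most 0.0005° × 51553 ≈ 25.7765 m east–west.

26 meters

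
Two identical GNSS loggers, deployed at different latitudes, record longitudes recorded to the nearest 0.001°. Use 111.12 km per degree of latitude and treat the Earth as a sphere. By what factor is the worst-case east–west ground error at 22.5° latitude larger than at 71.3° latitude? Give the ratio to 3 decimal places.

2.882

Rounding to 3 decimal places leaves the longitude within ±0.0005° of the true value.
At 22.5°: 0.0005° × 111120 × cos 22.5° = 0.0005 × 111120 × 0.9239 ≈ 51.331 m.
Error at 71.3° = 0.0005° × 111120 × cos 71.3° ≈ 55.56 × 0.3206 = 17.813 m.
The ratio reduces to cos 22.5° / cos 71.3° = 0.9239/0.3206 ≈ 2.8816.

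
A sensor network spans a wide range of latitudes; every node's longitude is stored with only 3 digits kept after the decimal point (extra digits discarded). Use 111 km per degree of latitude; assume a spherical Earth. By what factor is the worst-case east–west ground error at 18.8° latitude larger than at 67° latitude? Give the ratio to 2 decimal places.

Truncating at 3 decimal places can drop up to a full unit in the last place, so the longitude may be off by as much as 0.001°.
At 18.8°: 0.001° × 111000 × cos 18.8° = 0.001 × 111000 × 0.9466 ≈ 105.08 m.
Error at 67° = 0.001° × 111000 × cos 67° ≈ 111 × 0.3907 = 43.371 m.
The ratio reduces to cos 18.8° / cos 67° = 0.9466/0.3907 ≈ 2.4228.

2.42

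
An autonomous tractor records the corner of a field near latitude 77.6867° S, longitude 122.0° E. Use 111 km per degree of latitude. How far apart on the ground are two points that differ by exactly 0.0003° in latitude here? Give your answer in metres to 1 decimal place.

33.3 metres

Along a meridian 0.0003° is 0.0003 × 111000 = 33.3 m.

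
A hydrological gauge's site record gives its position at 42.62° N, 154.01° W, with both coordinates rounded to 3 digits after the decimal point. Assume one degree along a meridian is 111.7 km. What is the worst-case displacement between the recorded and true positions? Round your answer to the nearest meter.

69 meters

Rounding to 3 decimal places leaves each coordinate within ±0.0005° of the true value.
Latitude error → 0.0005 × 111700 = 55.85 m along the meridian.
E–W at 42.62°: 0.0005° × 111700 × cos 42.62° = 0.0005 × 111700 × 0.7359 ≈ 41.0978 m.
Worst case both components are at the extreme and orthogonal: √(55.85² + 41.0978²) ≈ 69.3416 m.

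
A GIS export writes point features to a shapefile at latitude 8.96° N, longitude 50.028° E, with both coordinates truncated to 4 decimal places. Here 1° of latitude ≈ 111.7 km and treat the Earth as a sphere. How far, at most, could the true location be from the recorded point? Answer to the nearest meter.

16 meters

Truncating at 4 decimal places can drop up to a full unit in the last place, so each coordinate may be off by as much as 0.0001°.
Latitude error → 0.0001 × 111700 = 11.17 m along the meridian.
E–W at 8.96°: 0.0001° × 111700 × cos 8.96° = 0.0001 × 111700 × 0.9878 ≈ 11.0337 m.
The two errors are perpendicular, so the maximum displacement is √(11.17² + 11.0337²) ≈ 15.7007 m.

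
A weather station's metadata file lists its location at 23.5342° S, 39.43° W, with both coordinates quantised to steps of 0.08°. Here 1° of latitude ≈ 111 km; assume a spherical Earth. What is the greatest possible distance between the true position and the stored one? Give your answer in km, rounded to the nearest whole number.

With a 0.08° grid the true value lies within half a step, ±0.08°/2 = ±0.04°, of the stored one.
Latitude error → 0.04 × 111000 = 4440 m along the meridian.
East–west component at 23.5342°: 0.04° × 111000 × cos 23.5342° ≈ 0.04 × 101767 ≈ 4070.69 m.
Worst case both components are at the extreme and orthogonal: √(4440² + 4070.69²) ≈ 6023.63 m.
That is 6023.63 m = 6.0236 km.

6 km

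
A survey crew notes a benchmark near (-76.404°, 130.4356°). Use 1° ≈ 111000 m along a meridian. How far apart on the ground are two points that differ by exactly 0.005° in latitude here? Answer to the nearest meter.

0.005° × 111000 m/° = 555 m.

555 meters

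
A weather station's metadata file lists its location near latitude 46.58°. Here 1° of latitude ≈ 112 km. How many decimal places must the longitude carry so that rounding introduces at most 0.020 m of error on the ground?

7

At 46.58° one degree of longitude covers 112000 × cos 46.58° ≈ 112000 × 0.6873 ≈ 76982.2 m.
Rounding to N decimal places gives at most 0.5 × 10⁻ᴺ degrees of error, i.e. 0.5 × 10⁻ᴺ × 76982.2 m.
Need 0.5 × 76982.2 × 10⁻ᴺ ≤ 0.020 → 10⁻ᴺ ≤ 5.196e-07, so N ≥ 6.28.
At 6 places the error can reach 0.0385 m, but 7 places keeps it to 0.00385 m.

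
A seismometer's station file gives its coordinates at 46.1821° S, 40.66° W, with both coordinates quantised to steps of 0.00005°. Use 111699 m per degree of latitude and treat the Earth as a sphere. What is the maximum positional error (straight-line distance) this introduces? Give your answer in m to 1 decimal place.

With a 0.00005° grid the true value lies within half a step, ±0.00005°/2 = ±2.5e-05°, of the stored one.
Latitude error → 2.5e-05 × 111699 = 2.79248 m along the meridian.
Longitude error → 2.5e-05 × 111699 × cos 46.1821° = 2.5e-05 × 111699 × 0.6924 ≈ 1.93342 m.
Combining orthogonally: (2.79248² + 1.93342²)^½ ≈ 3.39647 m.

3.4 m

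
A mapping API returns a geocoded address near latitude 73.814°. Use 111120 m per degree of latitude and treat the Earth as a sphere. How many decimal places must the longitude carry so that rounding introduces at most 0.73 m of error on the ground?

At 73.814° one degree of longitude covers 111120 × cos 73.814° ≈ 111120 × 0.2788 ≈ 30975.4 m.
Rounding to N decimal places gives at most 0.5 × 10⁻ᴺ degrees of error, i.e. 0.5 × 10⁻ᴺ × 30975.4 m.
Need 0.5 × 30975.4 × 10⁻ᴺ ≤ 0.73 → 10⁻ᴺ ≤ 4.713e-05, so N ≥ 4.33.
At 4 places the error can reach 1.55 m, but 5 places keeps it to 0.155 m.

5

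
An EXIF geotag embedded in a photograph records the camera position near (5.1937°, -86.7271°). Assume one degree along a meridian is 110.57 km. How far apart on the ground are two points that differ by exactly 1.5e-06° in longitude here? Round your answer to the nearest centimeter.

One degree of longitude here spans 110570 × cos 5.1937° = 110570 × 0.9959 ≈ 110116 m; 1.5e-06° of that is 0.165174 m.
That is 0.165174 m = 16.517 cm.

17 centimeters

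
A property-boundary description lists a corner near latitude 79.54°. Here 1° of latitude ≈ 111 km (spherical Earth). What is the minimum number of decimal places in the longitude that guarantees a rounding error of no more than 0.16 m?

At 79.54° one degree of longitude covers 111000 × cos 79.54° ≈ 111000 × 0.1815 ≈ 20151.9 m.
N decimal places → at most half a unit in the last place, 0.5 × 10⁻ᴺ° = 20151.9/2 × 10⁻ᴺ m.
Need 0.5 × 20151.9 × 10⁻ᴺ ≤ 0.16 → 10⁻ᴺ ≤ 1.588e-05, so N ≥ 4.80.
N = 4 would give 1.01 m (too coarse); N = 5 gives 0.101 m ≤ 0.16 m.

5 decimal places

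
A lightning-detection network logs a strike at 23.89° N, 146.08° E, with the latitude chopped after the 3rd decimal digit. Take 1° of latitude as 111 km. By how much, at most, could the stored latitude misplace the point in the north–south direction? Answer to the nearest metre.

111 metres

Truncating at 3 decimal places can drop up to a full unit in the last place, so the latitude may be off by as much as 0.001°.
Along the meridian that is 0.001° × 111000 m/° = 111 m.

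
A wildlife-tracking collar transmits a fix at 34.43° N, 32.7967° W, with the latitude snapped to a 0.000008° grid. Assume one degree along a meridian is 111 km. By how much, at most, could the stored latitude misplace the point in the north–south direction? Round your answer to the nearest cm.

44 cm

With a 0.000008° grid the true value lies within half a step, ±0.000008°/2 = ±4e-06°, of the stored one.
Along the meridian that is 4e-06° × 111000 m/° = 0.444 m.
That is 0.444 m = 44.4 cm.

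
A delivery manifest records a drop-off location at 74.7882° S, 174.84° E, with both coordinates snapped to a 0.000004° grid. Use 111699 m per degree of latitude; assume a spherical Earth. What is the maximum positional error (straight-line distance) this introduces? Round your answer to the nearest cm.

With a 0.000004° grid the true value lies within half a step, ±0.000004°/2 = ±2e-06°, of the stored one.
Latitude error → 2e-06 × 111699 = 0.223398 m along the meridian.
Longitude error → 2e-06 × 111699 × cos 74.7882° = 2e-06 × 111699 × 0.2624 ≈ 0.0586169 m.
The two errors are perpendicular, so the maximum displacement is √(0.223398² + 0.0586169²) ≈ 0.23096 m.
That is 0.23096 m = 23.096 cm.

23 cm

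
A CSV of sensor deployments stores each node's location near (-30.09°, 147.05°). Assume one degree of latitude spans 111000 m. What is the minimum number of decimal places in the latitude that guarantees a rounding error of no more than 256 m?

3

One degree of latitude covers 111000 m.
With N decimal places the half-ulp bound is 0.5·10⁻ᴺ°, or 0.5·10⁻ᴺ × 111000 m on the ground.
Need 0.5 × 111000 × 10⁻ᴺ ≤ 256 → 10⁻ᴺ ≤ 4.613e-03, so N ≥ 2.34.
So 3 decimal places suffice (55.5 m); 2 would allow up to 555 m.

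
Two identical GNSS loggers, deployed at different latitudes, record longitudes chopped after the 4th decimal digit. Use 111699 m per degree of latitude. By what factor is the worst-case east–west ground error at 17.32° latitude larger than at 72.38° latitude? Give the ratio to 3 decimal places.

3.154

Truncating at 4 decimal places can drop up to a full unit in the last place, so the longitude may be off by as much as 0.0001°.
Error at 17.32° = 0.0001° × 111699 × cos 17.32° ≈ 11.17 × 0.9547 = 10.663 m.
At 72.38°: 0.0001° × 111699 × cos 72.38° = 0.0001 × 111699 × 0.3027 ≈ 3.3812 m.
The ratio reduces to cos 17.32° / cos 72.38° = 0.9547/0.3027 ≈ 3.1538.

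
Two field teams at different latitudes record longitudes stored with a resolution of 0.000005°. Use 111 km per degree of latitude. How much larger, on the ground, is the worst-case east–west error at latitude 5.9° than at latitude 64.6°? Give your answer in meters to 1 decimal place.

With a 0.000005° grid the true value lies within half a step, ±0.000005°/2 = ±2.5e-06°, of the stored one.
Error at 5.9° = 2.5e-06° × 111000 × cos 5.9° ≈ 0.2775 × 0.9947 = 0.27603 m.
At 64.6°: 2.5e-06° × 111000 × cos 64.6° = 2.5e-06 × 111000 × 0.4289 ≈ 0.11903 m.
So the lower-latitude error exceeds the higher by 0.27603 − 0.11903 = 0.157 m.

0.2 meters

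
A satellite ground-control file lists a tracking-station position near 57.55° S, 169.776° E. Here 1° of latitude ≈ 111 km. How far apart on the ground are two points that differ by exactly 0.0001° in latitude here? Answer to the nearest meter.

Along a meridian 0.0001° is 0.0001 × 111000 = 11.1 m.

11 meters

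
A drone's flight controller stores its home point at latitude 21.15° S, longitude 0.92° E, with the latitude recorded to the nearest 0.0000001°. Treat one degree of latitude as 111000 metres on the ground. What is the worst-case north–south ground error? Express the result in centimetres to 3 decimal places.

0.555 centimetres

Rounding to 7 decimal places leaves the latitude within ±5e-08° of the true value.
Along the meridian that is 5e-08° × 111000 m/° = 0.00555 m.
That is 0.00555 m = 0.555 cm.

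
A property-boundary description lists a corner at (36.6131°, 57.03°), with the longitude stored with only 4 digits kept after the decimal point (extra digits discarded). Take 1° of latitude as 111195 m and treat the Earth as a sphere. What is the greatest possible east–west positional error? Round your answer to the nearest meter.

Truncating at 4 decimal places can drop up to a full unit in the last place, so the longitude may be off by as much as 0.0001°.
Parallels shrink by cos φ, so at 36.6131° a degree of longitude is 111195 × 0.8027 ≈ 89254.1 m.
East–west error: 0.0001° × 89254.1 m/° ≈ 8.92541 m.

9 meters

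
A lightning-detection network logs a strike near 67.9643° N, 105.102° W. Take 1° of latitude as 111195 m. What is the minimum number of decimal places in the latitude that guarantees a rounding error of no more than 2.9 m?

5 decimal places

One degree of latitude covers 111195 m.
N decimal places → at most half a unit in the last place, 0.5 × 10⁻ᴺ° = 111195/2 × 10⁻ᴺ m.
Need 0.5 × 111195 × 10⁻ᴺ ≤ 2.9 → 10⁻ᴺ ≤ 5.216e-05, so N ≥ 4.28.
So 5 decimal places suffice (0.556 m); 4 would allow up to 5.56 m.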